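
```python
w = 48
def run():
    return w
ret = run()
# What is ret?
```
48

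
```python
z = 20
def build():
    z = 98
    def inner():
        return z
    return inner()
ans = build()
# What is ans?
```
98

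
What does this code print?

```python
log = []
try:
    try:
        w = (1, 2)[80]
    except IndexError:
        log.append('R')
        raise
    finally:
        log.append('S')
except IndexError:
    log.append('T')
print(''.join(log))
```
RST

finally runs before re-raised exception propagates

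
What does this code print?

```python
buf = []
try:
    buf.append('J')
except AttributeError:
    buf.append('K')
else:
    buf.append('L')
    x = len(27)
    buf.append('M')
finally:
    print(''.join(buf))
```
JL

Try succeeds, else appends 'L', TypeError in else is uncaught, finally prints before exception propagates ('M' never appended)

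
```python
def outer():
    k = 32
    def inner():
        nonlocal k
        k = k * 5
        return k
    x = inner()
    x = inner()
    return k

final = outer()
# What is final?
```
800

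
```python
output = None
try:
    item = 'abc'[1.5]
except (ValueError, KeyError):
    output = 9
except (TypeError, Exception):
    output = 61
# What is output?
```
61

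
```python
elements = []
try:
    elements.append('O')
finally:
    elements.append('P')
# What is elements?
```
['O', 'P']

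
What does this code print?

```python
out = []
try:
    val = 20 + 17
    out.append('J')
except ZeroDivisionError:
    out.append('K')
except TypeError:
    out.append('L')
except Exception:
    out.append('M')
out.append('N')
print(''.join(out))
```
JN

No exception, try block completes normally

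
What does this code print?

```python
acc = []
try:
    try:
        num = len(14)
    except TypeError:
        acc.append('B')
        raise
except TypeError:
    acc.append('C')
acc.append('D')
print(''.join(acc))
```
BCD

raise without argument re-raises current exception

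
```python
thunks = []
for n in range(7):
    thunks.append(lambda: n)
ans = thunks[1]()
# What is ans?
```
6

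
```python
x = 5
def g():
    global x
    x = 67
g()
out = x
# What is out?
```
67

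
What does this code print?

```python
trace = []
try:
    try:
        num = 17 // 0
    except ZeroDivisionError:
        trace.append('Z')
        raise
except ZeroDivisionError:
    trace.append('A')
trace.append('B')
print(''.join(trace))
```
ZAB

raise without argument re-raises current exception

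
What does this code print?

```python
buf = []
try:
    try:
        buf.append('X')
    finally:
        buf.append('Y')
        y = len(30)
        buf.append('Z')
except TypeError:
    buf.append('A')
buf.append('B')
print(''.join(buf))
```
XYAB

Exception in inner finally caught by outer except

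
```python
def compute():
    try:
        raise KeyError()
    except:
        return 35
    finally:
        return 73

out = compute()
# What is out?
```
73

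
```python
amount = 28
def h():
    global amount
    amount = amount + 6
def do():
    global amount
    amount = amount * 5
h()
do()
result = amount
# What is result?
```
170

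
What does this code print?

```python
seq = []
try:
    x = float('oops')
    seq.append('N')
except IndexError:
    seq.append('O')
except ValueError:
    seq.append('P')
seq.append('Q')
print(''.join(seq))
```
PQ

ValueError is caught by its specific handler, not IndexError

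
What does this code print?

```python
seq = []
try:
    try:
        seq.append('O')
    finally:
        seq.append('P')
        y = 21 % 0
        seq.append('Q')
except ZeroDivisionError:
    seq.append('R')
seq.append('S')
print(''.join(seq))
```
OPRS

Exception in inner finally caught by outer except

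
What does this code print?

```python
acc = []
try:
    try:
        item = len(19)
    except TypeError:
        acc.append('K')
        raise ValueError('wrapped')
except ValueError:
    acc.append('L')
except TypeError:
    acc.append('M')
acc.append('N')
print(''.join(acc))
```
KLN

ValueError raised and caught, original TypeError not re-raised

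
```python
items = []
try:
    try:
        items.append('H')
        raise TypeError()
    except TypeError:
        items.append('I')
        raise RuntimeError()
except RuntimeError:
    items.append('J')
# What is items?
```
['H', 'I', 'J']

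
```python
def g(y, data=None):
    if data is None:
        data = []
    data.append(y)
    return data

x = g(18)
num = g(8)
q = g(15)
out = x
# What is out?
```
[18]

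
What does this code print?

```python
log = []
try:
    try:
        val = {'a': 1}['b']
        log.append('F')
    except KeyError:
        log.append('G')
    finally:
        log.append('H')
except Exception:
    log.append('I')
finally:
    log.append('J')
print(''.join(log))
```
GHJ

Both finally blocks run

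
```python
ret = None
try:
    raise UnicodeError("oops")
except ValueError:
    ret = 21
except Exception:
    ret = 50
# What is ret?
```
21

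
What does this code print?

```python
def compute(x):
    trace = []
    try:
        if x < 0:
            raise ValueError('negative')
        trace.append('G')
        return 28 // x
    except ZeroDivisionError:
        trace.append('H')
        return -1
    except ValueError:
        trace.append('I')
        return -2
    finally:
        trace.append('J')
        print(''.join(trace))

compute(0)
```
GHJ

x=0 causes ZeroDivisionError, caught, finally prints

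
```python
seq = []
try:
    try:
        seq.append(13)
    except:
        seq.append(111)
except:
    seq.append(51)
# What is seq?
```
[13]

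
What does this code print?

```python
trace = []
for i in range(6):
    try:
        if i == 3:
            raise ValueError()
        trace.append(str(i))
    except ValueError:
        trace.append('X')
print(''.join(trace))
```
012X45

Exception on i=3 caught, loop continues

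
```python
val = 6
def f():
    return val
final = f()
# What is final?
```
6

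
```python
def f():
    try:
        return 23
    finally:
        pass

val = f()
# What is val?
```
23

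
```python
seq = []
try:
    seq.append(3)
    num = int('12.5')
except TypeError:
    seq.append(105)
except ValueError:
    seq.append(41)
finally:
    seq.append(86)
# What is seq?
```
[3, 41, 86]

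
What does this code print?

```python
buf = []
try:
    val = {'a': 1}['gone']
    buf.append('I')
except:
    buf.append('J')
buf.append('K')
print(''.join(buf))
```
JK

Exception raised in try, caught by bare except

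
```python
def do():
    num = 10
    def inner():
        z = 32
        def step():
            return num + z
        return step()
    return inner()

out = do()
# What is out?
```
42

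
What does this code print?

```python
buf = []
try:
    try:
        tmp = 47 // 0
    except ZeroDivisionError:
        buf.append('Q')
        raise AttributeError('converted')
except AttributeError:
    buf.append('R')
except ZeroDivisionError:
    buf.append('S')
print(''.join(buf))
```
QR

New AttributeError raised, caught by outer AttributeError handler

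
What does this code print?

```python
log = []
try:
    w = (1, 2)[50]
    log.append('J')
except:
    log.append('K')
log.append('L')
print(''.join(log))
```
KL

Exception raised in try, caught by bare except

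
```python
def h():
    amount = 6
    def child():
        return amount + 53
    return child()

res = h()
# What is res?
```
59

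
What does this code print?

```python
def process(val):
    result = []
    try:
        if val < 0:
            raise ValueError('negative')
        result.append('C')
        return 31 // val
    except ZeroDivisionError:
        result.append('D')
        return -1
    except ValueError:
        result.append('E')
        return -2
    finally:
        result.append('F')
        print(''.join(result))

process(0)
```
CDF

val=0 causes ZeroDivisionError, caught, finally prints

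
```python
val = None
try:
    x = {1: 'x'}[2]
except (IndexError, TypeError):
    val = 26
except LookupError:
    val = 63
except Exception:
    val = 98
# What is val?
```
63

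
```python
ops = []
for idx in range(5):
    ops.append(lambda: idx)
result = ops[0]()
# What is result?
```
4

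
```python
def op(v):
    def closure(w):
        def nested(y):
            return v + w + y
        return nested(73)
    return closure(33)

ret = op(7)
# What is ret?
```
113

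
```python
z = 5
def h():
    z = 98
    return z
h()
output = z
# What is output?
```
5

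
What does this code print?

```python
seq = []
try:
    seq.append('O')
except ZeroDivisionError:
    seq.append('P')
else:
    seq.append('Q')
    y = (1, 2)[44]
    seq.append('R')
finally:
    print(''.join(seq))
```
OQ

Try succeeds, else appends 'Q', IndexError in else is uncaught, finally prints before exception propagates ('R' never appended)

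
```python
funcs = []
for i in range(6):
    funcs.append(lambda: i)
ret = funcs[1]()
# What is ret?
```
5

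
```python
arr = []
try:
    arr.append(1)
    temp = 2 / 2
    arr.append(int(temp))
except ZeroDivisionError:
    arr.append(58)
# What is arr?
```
[1, 1]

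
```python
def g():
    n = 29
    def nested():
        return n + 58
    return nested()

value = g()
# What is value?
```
87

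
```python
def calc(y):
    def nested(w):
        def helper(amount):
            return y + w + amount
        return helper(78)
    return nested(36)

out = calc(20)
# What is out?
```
134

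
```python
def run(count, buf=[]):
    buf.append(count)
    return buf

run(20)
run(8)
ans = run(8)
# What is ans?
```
[20, 8, 8]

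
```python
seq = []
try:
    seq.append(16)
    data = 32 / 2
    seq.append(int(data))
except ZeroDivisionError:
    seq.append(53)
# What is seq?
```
[16, 16]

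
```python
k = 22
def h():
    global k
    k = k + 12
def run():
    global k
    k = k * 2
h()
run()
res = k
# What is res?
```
68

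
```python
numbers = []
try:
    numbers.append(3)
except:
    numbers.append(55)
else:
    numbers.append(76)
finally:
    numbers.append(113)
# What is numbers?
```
[3, 76, 113]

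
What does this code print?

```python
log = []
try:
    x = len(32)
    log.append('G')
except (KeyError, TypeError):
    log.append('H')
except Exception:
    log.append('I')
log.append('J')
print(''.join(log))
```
HJ

TypeError matches tuple containing it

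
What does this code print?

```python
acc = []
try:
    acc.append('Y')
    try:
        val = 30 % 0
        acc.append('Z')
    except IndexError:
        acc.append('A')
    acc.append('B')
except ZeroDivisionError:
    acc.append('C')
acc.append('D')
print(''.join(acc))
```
YCD

Inner handler doesn't match, propagates to outer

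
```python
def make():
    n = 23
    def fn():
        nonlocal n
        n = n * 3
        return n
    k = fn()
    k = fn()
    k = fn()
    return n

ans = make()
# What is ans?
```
621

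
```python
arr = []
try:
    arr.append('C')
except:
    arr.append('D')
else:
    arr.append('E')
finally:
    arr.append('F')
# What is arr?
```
['C', 'E', 'F']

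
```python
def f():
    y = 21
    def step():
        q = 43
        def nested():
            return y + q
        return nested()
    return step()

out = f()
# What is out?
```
64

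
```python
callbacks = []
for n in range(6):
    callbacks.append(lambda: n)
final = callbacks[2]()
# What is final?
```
5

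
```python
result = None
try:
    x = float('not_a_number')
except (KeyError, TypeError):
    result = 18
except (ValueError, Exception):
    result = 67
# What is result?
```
67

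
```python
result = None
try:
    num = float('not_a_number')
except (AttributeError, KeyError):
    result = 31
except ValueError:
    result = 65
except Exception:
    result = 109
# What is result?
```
65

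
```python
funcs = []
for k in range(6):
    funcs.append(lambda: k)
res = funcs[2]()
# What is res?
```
5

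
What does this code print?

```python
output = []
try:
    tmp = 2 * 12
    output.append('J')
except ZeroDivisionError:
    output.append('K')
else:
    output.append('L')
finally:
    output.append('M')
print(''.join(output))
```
JLM

else runs before finally when no exception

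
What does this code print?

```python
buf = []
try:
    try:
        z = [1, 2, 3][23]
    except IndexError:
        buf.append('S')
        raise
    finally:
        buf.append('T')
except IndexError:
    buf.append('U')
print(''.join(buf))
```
STU

finally runs before re-raised exception propagates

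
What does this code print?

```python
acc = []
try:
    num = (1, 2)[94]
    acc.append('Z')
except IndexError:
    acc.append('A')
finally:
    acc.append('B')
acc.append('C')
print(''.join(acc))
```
ABC

finally always runs, even after exception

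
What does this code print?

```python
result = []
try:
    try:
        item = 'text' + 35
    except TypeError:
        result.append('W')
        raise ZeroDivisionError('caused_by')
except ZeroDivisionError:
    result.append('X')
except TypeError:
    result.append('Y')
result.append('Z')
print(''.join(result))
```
WXZ

ZeroDivisionError raised and caught, original TypeError not re-raised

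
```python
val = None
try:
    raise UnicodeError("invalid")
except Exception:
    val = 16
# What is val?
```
16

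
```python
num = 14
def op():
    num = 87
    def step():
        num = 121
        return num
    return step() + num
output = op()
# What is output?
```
208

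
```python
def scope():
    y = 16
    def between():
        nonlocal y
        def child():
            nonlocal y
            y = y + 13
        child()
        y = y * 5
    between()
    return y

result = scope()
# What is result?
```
145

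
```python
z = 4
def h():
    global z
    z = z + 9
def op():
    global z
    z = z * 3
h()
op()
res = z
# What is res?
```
39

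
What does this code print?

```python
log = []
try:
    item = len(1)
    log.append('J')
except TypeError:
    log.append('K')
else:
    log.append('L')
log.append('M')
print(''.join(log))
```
KM

else block skipped when exception is caught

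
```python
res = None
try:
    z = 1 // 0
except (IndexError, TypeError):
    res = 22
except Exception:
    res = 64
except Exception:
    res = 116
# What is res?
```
64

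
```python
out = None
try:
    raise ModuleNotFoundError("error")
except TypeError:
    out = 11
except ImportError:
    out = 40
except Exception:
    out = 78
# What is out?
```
40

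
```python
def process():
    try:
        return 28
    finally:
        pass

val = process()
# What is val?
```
28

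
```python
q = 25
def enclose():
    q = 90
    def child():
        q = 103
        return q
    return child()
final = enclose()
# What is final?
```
103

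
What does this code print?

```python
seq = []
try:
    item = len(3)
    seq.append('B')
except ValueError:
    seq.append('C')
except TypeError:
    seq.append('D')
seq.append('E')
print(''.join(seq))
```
DE

TypeError is caught by its specific handler, not ValueError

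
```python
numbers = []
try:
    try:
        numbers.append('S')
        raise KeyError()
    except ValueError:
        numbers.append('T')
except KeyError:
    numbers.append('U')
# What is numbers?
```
['S', 'U']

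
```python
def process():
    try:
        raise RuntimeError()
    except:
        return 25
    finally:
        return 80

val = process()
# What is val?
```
80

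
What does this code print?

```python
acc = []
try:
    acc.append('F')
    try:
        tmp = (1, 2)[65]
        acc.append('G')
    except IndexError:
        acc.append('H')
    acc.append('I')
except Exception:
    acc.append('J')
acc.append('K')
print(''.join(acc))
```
FHIK

Inner exception caught by inner handler, outer continues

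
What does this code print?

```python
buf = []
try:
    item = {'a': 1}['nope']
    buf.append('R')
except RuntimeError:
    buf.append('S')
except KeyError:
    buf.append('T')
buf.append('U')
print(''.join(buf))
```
TU

KeyError is caught by its specific handler, not RuntimeError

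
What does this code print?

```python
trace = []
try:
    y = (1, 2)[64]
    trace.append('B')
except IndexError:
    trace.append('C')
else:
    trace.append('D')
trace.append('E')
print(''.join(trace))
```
CE

else block skipped when exception is caught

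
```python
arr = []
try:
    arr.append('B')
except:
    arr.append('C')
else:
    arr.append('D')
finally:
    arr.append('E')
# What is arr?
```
['B', 'D', 'E']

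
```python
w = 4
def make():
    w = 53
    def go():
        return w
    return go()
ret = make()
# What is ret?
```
53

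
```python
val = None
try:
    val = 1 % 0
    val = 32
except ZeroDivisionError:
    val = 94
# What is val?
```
94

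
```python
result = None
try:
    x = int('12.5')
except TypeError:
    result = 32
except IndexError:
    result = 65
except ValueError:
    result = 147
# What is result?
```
147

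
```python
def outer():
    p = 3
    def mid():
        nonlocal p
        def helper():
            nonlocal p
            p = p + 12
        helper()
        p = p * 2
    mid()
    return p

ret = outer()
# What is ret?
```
30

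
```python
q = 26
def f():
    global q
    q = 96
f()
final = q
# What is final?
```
96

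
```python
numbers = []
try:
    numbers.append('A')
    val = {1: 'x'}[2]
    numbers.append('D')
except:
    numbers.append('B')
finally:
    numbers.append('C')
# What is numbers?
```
['A', 'B', 'C']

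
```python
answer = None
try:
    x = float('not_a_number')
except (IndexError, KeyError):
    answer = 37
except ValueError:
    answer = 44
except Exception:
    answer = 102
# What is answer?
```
44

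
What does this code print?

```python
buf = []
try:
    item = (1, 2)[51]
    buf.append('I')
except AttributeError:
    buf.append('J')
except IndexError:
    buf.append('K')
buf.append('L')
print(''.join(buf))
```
KL

IndexError is caught by its specific handler, not AttributeError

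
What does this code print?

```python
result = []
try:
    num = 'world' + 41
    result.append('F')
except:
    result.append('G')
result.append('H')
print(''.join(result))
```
GH

Exception raised in try, caught by bare except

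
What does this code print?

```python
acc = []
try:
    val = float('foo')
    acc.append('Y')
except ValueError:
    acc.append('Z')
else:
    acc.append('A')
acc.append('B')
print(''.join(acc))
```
ZB

else block skipped when exception is caught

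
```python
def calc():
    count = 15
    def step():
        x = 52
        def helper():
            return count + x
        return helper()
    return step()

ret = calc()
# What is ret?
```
67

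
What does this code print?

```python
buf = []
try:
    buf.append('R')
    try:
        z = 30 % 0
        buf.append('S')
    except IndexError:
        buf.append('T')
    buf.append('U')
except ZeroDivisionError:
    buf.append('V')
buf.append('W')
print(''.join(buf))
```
RVW

Inner handler doesn't match, propagates to outer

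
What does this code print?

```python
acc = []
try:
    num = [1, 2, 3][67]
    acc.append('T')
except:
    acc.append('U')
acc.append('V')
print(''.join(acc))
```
UV

Exception raised in try, caught by bare except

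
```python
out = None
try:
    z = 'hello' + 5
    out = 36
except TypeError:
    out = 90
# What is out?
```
90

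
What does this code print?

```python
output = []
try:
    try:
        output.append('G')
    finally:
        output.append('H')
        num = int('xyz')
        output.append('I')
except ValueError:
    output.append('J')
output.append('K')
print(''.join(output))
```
GHJK

Exception in inner finally caught by outer except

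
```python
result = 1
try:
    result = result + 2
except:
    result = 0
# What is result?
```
3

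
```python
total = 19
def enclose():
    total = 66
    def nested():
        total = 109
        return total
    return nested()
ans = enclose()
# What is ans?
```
109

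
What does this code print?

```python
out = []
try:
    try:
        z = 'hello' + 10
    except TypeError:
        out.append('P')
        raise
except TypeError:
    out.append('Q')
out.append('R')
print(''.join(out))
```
PQR

raise without argument re-raises current exception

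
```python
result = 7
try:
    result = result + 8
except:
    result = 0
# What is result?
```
15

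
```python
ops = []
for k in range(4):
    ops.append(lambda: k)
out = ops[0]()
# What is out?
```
3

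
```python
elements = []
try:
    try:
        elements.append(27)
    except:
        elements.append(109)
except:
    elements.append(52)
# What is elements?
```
[27]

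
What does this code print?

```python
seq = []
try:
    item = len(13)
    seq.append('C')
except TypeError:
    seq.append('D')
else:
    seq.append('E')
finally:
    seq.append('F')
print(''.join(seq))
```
DF

Exception: except runs, else skipped, finally runs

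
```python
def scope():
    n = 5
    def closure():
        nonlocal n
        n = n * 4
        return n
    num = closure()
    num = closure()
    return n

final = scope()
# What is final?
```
80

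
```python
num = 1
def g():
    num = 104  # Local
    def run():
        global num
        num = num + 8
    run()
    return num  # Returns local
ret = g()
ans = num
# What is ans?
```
9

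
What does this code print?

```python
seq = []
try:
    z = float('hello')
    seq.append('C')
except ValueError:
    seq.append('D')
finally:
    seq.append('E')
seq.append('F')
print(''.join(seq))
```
DEF

finally always runs, even after exception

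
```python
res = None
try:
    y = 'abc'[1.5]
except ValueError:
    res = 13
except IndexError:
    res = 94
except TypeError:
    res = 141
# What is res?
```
141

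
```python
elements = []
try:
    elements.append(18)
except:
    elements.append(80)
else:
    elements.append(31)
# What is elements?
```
[18, 31]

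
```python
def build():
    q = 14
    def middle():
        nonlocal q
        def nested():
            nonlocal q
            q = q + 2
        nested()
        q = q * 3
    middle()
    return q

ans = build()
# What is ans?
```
48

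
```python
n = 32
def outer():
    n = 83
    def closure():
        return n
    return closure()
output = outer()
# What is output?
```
83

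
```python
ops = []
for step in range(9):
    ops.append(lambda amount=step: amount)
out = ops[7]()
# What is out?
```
7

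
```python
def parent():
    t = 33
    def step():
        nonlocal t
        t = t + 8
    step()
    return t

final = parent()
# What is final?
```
41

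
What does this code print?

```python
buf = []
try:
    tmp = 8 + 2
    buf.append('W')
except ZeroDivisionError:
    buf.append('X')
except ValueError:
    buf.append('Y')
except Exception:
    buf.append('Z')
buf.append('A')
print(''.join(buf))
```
WA

No exception, try block completes normally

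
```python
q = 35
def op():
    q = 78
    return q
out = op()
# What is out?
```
78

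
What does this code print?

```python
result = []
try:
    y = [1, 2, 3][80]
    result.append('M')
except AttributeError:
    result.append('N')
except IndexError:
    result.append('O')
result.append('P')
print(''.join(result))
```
OP

IndexError is caught by its specific handler, not AttributeError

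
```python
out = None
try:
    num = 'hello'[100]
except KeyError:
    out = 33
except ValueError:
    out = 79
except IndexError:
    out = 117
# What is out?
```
117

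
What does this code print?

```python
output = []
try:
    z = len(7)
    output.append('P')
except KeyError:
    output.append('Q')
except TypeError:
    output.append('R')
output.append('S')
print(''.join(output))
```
RS

TypeError is caught by its specific handler, not KeyError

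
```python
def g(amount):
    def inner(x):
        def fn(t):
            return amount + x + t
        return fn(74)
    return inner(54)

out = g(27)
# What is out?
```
155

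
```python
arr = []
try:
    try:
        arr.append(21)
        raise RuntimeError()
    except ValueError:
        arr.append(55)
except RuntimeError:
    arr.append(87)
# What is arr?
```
[21, 87]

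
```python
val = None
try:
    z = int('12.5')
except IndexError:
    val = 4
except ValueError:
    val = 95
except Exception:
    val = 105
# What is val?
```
95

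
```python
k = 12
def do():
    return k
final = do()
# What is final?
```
12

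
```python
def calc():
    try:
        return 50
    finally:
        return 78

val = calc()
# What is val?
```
78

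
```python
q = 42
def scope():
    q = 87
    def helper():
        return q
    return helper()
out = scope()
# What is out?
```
87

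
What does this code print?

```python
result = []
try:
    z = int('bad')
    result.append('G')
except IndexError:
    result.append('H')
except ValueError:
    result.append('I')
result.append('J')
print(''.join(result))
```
IJ

ValueError is caught by its specific handler, not IndexError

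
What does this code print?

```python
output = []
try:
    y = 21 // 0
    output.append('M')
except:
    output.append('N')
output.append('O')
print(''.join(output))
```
NO

Exception raised in try, caught by bare except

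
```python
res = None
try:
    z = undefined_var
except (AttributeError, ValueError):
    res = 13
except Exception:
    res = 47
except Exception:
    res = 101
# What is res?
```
47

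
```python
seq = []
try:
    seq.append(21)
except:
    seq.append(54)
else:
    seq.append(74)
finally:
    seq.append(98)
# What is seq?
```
[21, 74, 98]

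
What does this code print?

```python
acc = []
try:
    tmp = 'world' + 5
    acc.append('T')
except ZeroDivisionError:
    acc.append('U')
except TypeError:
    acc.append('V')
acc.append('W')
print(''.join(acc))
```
VW

TypeError is caught by its specific handler, not ZeroDivisionError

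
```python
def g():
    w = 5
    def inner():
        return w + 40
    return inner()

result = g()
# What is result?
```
45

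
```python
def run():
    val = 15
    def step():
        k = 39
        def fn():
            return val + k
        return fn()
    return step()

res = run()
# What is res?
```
54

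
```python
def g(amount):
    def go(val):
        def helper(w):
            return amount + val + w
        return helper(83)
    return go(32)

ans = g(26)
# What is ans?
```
141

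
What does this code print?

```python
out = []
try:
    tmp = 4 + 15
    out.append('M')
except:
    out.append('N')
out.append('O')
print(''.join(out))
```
MO

No exception, try block completes normally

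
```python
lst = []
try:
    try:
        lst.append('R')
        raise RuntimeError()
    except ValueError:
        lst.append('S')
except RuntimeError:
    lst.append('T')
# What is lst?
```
['R', 'T']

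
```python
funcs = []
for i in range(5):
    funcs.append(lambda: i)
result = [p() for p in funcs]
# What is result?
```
[4, 4, 4, 4, 4]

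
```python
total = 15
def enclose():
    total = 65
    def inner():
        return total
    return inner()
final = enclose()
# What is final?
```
65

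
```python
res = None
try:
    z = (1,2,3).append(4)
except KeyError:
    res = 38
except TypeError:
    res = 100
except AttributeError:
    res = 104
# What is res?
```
104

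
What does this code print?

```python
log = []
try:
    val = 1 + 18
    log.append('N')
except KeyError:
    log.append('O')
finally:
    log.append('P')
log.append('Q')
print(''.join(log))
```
NPQ

finally runs after normal execution too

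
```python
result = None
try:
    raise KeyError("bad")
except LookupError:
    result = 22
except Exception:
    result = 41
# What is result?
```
22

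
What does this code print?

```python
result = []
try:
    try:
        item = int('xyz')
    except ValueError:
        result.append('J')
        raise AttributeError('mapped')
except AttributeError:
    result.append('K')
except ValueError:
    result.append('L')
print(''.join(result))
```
JK

New AttributeError raised, caught by outer AttributeError handler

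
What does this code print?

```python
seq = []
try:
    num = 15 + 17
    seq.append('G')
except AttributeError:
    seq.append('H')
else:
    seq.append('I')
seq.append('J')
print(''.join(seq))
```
GIJ

else block runs when no exception occurs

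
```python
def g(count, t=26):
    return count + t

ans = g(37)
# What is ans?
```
63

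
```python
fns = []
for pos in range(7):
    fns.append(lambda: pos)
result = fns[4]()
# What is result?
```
6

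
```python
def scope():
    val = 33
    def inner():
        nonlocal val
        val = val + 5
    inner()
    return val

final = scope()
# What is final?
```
38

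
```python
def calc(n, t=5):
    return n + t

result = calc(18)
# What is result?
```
23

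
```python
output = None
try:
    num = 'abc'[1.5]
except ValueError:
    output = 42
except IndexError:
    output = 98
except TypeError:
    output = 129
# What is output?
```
129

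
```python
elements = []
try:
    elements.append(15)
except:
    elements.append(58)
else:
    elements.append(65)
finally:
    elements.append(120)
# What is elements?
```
[15, 65, 120]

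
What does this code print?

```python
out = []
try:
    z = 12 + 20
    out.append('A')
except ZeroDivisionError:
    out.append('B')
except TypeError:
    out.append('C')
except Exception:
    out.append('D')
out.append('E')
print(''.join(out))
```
AE

No exception, try block completes normally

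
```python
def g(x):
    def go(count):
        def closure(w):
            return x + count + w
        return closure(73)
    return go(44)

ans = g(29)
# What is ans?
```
146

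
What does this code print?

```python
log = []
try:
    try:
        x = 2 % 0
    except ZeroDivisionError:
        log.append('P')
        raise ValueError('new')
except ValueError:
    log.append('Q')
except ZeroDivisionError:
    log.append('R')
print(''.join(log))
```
PQ

New ValueError raised, caught by outer ValueError handler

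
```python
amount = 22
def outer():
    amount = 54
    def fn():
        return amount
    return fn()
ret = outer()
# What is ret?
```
54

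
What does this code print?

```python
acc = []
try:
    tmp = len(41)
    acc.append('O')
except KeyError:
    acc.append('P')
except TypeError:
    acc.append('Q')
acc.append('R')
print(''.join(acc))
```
QR

TypeError is caught by its specific handler, not KeyError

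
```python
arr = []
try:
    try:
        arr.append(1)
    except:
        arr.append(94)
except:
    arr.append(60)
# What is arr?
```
[1]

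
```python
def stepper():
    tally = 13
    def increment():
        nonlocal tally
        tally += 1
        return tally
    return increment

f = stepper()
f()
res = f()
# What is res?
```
15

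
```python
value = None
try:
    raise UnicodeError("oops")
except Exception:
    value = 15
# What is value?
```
15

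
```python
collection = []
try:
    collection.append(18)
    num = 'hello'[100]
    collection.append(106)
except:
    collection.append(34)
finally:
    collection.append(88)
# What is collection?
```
[18, 34, 88]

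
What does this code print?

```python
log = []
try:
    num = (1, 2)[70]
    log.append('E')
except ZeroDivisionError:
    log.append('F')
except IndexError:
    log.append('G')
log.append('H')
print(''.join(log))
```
GH

IndexError is caught by its specific handler, not ZeroDivisionError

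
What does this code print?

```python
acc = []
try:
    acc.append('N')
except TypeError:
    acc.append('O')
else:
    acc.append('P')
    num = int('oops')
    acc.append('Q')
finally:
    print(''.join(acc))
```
NP

Try succeeds, else appends 'P', ValueError in else is uncaught, finally prints before exception propagates ('Q' never appended)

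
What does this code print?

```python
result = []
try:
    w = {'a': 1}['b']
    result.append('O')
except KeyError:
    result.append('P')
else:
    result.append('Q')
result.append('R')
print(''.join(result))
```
PR

else block skipped when exception is caught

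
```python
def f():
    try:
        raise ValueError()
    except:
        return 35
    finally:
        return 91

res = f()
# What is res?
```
91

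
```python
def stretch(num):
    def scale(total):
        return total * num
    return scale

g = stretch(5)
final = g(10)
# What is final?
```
50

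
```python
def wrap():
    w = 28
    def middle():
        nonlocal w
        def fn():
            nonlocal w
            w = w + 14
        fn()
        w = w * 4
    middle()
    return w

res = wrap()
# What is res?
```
168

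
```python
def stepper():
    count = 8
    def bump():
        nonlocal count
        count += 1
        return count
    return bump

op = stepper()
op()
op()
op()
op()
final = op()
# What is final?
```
13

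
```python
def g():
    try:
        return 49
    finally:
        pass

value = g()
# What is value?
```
49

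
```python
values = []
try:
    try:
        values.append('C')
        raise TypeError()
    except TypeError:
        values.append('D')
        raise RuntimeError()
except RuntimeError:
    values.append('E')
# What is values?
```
['C', 'D', 'E']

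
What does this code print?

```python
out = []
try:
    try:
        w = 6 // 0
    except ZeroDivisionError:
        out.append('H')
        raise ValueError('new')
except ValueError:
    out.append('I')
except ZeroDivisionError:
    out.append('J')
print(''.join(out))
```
HI

New ValueError raised, caught by outer ValueError handler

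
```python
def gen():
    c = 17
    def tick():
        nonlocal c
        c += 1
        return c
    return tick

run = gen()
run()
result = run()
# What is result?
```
19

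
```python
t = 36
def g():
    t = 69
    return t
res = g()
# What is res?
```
69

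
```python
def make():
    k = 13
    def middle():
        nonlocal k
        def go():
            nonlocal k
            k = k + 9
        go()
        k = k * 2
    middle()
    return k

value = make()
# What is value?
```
44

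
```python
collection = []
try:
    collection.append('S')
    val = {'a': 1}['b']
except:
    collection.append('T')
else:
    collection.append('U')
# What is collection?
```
['S', 'T']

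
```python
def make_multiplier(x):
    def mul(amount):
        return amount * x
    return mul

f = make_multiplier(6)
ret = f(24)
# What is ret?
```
144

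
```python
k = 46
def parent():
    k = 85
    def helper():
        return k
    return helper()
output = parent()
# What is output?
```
85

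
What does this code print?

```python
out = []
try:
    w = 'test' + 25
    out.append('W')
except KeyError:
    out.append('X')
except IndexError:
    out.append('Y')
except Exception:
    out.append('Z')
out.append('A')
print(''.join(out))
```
ZA

TypeError not specifically caught, falls to Exception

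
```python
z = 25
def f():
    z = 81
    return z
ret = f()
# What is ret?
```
81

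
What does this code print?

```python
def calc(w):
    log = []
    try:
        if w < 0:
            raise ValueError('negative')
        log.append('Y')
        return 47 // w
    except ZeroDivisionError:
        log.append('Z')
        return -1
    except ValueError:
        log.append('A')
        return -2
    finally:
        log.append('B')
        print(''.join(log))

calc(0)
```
YZB

w=0 causes ZeroDivisionError, caught, finally prints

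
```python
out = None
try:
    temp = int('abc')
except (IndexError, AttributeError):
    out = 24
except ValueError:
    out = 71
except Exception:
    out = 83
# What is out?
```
71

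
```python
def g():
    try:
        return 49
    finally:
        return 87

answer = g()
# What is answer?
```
87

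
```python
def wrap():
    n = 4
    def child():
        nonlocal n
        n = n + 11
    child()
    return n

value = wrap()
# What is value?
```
15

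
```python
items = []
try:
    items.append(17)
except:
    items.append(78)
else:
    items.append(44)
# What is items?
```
[17, 44]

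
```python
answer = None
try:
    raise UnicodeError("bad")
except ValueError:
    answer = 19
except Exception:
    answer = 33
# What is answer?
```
19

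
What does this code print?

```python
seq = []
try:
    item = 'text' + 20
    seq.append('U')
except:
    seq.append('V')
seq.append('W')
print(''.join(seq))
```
VW

Exception raised in try, caught by bare except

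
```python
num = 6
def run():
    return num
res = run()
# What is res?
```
6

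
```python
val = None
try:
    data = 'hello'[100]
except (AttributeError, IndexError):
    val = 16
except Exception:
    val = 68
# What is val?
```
16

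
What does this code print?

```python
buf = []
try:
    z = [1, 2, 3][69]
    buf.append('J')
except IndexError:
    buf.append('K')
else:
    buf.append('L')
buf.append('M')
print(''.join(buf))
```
KM

else block skipped when exception is caught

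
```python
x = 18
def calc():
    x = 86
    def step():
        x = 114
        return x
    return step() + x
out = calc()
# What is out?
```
200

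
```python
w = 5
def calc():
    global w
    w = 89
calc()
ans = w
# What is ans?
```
89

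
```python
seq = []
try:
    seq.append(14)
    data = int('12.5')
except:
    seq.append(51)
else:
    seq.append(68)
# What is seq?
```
[14, 51]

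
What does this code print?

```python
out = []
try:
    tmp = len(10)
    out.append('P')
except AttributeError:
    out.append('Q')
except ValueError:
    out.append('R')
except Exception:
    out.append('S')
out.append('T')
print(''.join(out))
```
ST

TypeError not specifically caught, falls to Exception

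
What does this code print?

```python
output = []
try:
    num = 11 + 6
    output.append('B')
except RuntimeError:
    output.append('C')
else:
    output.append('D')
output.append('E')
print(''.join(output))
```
BDE

else block runs when no exception occurs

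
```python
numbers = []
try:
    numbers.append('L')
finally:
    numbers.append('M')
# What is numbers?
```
['L', 'M']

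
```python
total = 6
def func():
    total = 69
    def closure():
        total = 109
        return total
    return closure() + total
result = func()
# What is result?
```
178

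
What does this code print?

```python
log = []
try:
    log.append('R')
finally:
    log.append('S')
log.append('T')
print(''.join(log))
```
RST

try/finally without except, no exception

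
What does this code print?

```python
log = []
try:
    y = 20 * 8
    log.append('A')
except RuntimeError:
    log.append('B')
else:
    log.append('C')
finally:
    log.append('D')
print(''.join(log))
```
ACD

else runs before finally when no exception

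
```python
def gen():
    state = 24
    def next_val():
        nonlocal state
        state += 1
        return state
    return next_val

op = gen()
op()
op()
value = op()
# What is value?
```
27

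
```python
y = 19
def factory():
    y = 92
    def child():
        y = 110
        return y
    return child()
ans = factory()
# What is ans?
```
110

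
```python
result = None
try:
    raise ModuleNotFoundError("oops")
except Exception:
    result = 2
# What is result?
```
2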